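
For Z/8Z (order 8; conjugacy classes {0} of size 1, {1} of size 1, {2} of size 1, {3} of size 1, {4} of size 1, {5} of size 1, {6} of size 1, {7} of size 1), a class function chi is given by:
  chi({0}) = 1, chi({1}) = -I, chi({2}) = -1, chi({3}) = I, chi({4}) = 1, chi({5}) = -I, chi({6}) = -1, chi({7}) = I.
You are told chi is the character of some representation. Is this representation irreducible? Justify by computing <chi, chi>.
Irreducible: <chi, chi> = 1.

Solution. <chi, chi> = (1/|G|) sum_C |C| * |chi(C)|^2 = (1/8)[1*|1|^2 + 1*|-I|^2 + 1*|-1|^2 + 1*|I|^2 + 1*|1|^2 + 1*|-I|^2 + 1*|-1|^2 + 1*|I|^2]
  = (1/8)[(1) + (1) + (1) + (1) + (1) + (1) + (1) + (1)] = 8/8 = 1.
(Exp terms are combined using exp(i*s)*conj(exp(i*t)) = exp(i*(s-t)), and sums of them are collapsed using the identity that for every m > 1 the m distinct m-th roots of unity sum to 0, e.g. 1 + exp(2*I*pi/3) + exp(-2*I*pi/3) = 0.)
A character is irreducible iff <chi, chi> = 1, so this representation is irreducible.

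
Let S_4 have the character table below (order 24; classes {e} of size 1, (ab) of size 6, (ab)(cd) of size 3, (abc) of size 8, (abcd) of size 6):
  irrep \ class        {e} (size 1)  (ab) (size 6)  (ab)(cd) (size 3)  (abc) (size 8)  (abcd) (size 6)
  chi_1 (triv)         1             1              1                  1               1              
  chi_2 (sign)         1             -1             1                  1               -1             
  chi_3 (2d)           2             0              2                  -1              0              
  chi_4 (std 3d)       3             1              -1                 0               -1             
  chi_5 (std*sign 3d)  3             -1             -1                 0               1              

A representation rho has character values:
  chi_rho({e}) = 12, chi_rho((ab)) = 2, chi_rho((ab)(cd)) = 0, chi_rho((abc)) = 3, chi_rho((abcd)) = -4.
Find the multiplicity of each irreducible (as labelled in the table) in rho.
Multiplicities: chi_1: 1, chi_2: 2, chi_3: 0, chi_4: 3, chi_5: 0.

Working: Use <chi_rho, chi> = (1/|G|) sum_C |C| * chi_rho(C) * conj(chi(C)) with |G| = 24 for each irreducible chi in the table:
  <chi_rho, chi_1> = (1/24)[1*(12)*conj(1) + 6*(2)*conj(1) + 3*(0)*conj(1) + 8*(3)*conj(1) + 6*(-4)*conj(1)]
      = (1/24)[(12) + (12) + (0) + (24) + (-24)] = 24/24 = 1
  <chi_rho, chi_2> = (1/24)[1*(12)*conj(1) + 6*(2)*conj(-1) + 3*(0)*conj(1) + 8*(3)*conj(1) + 6*(-4)*conj(-1)]
      = (1/24)[(12) + (-12) + (0) + (24) + (24)] = 48/24 = 2
  <chi_rho, chi_3> = (1/24)[1*(12)*conj(2) + 6*(2)*conj(0) + 3*(0)*conj(2) + 8*(3)*conj(-1) + 6*(-4)*conj(0)]
      = (1/24)[(24) + (0) + (0) + (-24) + (0)] = 0/24 = 0
  <chi_rho, chi_4> = (1/24)[1*(12)*conj(3) + 6*(2)*conj(1) + 3*(0)*conj(-1) + 8*(3)*conj(0) + 6*(-4)*conj(-1)]
      = (1/24)[(36) + (12) + (0) + (0) + (24)] = 72/24 = 3
  <chi_rho, chi_5> = (1/24)[1*(12)*conj(3) + 6*(2)*conj(-1) + 3*(0)*conj(-1) + 8*(3)*conj(0) + 6*(-4)*conj(1)]
      = (1/24)[(36) + (-12) + (0) + (0) + (-24)] = 0/24 = 0
Dimension check: dim(rho) = sum (mult * dim) = 1*1 + 2*1 + 0*2 + 3*3 + 0*3 = 12 = chi_rho(e) = 12.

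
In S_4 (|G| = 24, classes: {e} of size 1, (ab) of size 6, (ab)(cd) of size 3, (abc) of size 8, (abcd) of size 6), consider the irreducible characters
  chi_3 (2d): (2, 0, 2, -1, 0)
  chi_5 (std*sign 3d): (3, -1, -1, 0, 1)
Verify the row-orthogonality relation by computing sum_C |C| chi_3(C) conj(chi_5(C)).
Sum = 0; so <chi_3, chi_5> = 0 (distinct irreducibles are orthogonal).

Proof sketch: Compute term by term over conjugacy classes (|C| * chi_3(C) * conj(chi_5(C))):
  1*(2)*conj(3) + 6*(0)*conj(-1) + 3*(2)*conj(-1) + 8*(-1)*conj(0) + 6*(0)*conj(1)
  = (6) + (0) + (-6) + (0) + (0)
  = 0.
Dividing by |G| = 24 gives 0/24 = 0, matching the row-orthogonality relation <chi_3, chi_5> = [chi_3 = chi_5].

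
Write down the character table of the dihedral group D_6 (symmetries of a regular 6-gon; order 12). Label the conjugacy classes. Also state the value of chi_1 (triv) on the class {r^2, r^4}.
Conjugacy classes: {e} of size 1, {r^3} of size 1, {r^1, r^5} of size 2, {r^2, r^4} of size 2, {s, sr^2, ...} of size 3, {sr, sr^3, ...} of size 3.
Character table:
  irrep \ class              {e} (size 1)  {r^3} (size 1)  {r^1, r^5} (size 2)  {r^2, r^4} (size 2)  {s, sr^2, ...} (size 3)  {sr, sr^3, ...} (size 3)
  chi_1 (triv)               1             1               1                    1                    1                        1                       
  chi_2 (sign: r->1, s->-1)  1             1               1                    1                    -1                       -1                      
  chi_3 (r->-1, s->1)        1             -1              -1                   1                    1                        -1                      
  chi_4 (r->-1, s->-1)       1             -1              -1                   1                    -1                       1                       
  chi_5 (2d, j=1)            2             -2              1                    -1                   0                        0                       
  chi_6 (2d, j=2)            2             2               -1                   -1                   0                        0                       

Spot check: chi_1 (triv) on {r^2, r^4} = 1.

Derivation: D_6 has order 2*6 = 12 with 6 conjugacy classes, hence 6 irreducibles. Sum of squared dims 1 + 1 + 1 + 1 + 4 + 4 = 12 = |G|. Linear characters come from the abelianisation; the 2-dimensional irreps have character r^k -> 2*cos(2*pi*j*k/6), reflections -> 0.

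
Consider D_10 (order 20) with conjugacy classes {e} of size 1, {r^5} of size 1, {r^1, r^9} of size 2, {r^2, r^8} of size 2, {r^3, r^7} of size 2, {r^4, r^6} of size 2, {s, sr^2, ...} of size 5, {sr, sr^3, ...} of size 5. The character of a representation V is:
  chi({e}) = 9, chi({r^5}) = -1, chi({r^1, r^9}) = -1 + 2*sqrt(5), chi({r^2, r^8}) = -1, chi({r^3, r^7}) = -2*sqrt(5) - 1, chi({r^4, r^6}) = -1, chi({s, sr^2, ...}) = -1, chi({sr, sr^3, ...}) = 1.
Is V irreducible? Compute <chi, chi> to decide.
Not irreducible (reducible): <chi, chi> = 9 > 1.

Working: <chi, chi> = (1/|G|) sum_C |C| * |chi(C)|^2 = (1/20)[1*|9|^2 + 1*|-1|^2 + 2*|-1 + 2*sqrt(5)|^2 + 2*|-1|^2 + 2*|-2*sqrt(5) - 1|^2 + 2*|-1|^2 + 5*|-1|^2 + 5*|1|^2]
  = (1/20)[(81) + (1) + (42 - 8*sqrt(5)) + (2) + (8*sqrt(5) + 42) + (2) + (5) + (5)] = 180/20 = 9.
A character is irreducible iff <chi, chi> = 1, so this representation is reducible.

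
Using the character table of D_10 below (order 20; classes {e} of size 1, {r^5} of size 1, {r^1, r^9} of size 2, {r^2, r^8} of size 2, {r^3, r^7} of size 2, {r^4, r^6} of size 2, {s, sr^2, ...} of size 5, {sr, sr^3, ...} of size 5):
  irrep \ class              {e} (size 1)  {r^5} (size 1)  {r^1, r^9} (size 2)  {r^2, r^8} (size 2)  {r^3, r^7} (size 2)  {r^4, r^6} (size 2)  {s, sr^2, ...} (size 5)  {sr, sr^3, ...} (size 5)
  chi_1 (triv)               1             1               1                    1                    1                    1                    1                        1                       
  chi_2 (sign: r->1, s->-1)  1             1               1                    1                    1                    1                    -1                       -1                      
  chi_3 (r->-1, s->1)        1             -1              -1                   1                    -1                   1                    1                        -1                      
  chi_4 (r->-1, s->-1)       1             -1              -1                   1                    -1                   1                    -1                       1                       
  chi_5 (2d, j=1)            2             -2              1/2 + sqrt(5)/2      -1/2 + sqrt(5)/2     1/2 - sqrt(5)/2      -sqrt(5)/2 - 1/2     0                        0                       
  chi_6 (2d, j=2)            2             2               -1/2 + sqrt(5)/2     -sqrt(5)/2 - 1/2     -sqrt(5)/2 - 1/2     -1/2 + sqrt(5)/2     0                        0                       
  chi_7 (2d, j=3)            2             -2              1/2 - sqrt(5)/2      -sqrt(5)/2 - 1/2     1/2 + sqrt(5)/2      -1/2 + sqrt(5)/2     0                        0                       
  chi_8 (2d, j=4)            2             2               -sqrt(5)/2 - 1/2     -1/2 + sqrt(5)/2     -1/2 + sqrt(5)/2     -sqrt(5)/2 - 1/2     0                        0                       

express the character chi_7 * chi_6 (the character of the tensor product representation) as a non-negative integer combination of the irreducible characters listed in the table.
chi_7 tensor chi_6 = chi_3 + chi_4 + chi_5 (all other irreducibles have multiplicity 0).

Proof sketch: The character of a tensor product is the pointwise product (chi_7 * chi_6)(C) = chi_7(C) * chi_6(C):
  {e}: (2)*(2), {r^5}: (-2)*(2), {r^1, r^9}: (1/2 - sqrt(5)/2)*(-1/2 + sqrt(5)/2), {r^2, r^8}: (-sqrt(5)/2 - 1/2)*(-sqrt(5)/2 - 1/2), {r^3, r^7}: (1/2 + sqrt(5)/2)*(-sqrt(5)/2 - 1/2), {r^4, r^6}: (-1/2 + sqrt(5)/2)*(-1/2 + sqrt(5)/2), {s, sr^2, ...}: (0)*(0), {sr, sr^3, ...}: (0)*(0)
so (chi_7 * chi_6) takes values
  {e} -> 4, {r^5} -> -4, {r^1, r^9} -> -3/2 + sqrt(5)/2, {r^2, r^8} -> sqrt(5)/2 + 3/2, {r^3, r^7} -> -3/2 - sqrt(5)/2, {r^4, r^6} -> 3/2 - sqrt(5)/2, {s, sr^2, ...} -> 0, {sr, sr^3, ...} -> 0.
Now take the inner product of this character with each irreducible chi from the table, <chi_7*chi_6, chi> = (1/20) sum_C |C| (chi_7*chi_6)(C) conj(chi(C)):
  <chi_7*chi_6, chi_1> = (1/20)[1*(4)*conj(1) + 1*(-4)*conj(1) + 2*(-3/2 + sqrt(5)/2)*conj(1) + 2*(sqrt(5)/2 + 3/2)*conj(1) + 2*(-3/2 - sqrt(5)/2)*conj(1) + 2*(3/2 - sqrt(5)/2)*conj(1) + 5*(0)*conj(1) + 5*(0)*conj(1)]
      = (1/20)[(4) + (-4) + (-3 + sqrt(5)) + (sqrt(5) + 3) + (-3 - sqrt(5)) + (3 - sqrt(5)) + (0) + (0)] = 0/20 = 0
  <chi_7*chi_6, chi_2> = (1/20)[1*(4)*conj(1) + 1*(-4)*conj(1) + 2*(-3/2 + sqrt(5)/2)*conj(1) + 2*(sqrt(5)/2 + 3/2)*conj(1) + 2*(-3/2 - sqrt(5)/2)*conj(1) + 2*(3/2 - sqrt(5)/2)*conj(1) + 5*(0)*conj(-1) + 5*(0)*conj(-1)]
      = (1/20)[(4) + (-4) + (-3 + sqrt(5)) + (sqrt(5) + 3) + (-3 - sqrt(5)) + (3 - sqrt(5)) + (0) + (0)] = 0/20 = 0
  <chi_7*chi_6, chi_3> = (1/20)[1*(4)*conj(1) + 1*(-4)*conj(-1) + 2*(-3/2 + sqrt(5)/2)*conj(-1) + 2*(sqrt(5)/2 + 3/2)*conj(1) + 2*(-3/2 - sqrt(5)/2)*conj(-1) + 2*(3/2 - sqrt(5)/2)*conj(1) + 5*(0)*conj(1) + 5*(0)*conj(-1)]
      = (1/20)[(4) + (4) + (3 - sqrt(5)) + (sqrt(5) + 3) + (sqrt(5) + 3) + (3 - sqrt(5)) + (0) + (0)] = 20/20 = 1
  <chi_7*chi_6, chi_4> = (1/20)[1*(4)*conj(1) + 1*(-4)*conj(-1) + 2*(-3/2 + sqrt(5)/2)*conj(-1) + 2*(sqrt(5)/2 + 3/2)*conj(1) + 2*(-3/2 - sqrt(5)/2)*conj(-1) + 2*(3/2 - sqrt(5)/2)*conj(1) + 5*(0)*conj(-1) + 5*(0)*conj(1)]
      = (1/20)[(4) + (4) + (3 - sqrt(5)) + (sqrt(5) + 3) + (sqrt(5) + 3) + (3 - sqrt(5)) + (0) + (0)] = 20/20 = 1
  <chi_7*chi_6, chi_5> = (1/20)[1*(4)*conj(2) + 1*(-4)*conj(-2) + 2*(-3/2 + sqrt(5)/2)*conj(1/2 + sqrt(5)/2) + 2*(sqrt(5)/2 + 3/2)*conj(-1/2 + sqrt(5)/2) + 2*(-3/2 - sqrt(5)/2)*conj(1/2 - sqrt(5)/2) + 2*(3/2 - sqrt(5)/2)*conj(-sqrt(5)/2 - 1/2) + 5*(0)*conj(0) + 5*(0)*conj(0)]
      = (1/20)[(8) + (8) + (1 - sqrt(5)) + (1 + sqrt(5)) + (1 + sqrt(5)) + (1 - sqrt(5)) + (0) + (0)] = 20/20 = 1
  <chi_7*chi_6, chi_6> = (1/20)[1*(4)*conj(2) + 1*(-4)*conj(2) + 2*(-3/2 + sqrt(5)/2)*conj(-1/2 + sqrt(5)/2) + 2*(sqrt(5)/2 + 3/2)*conj(-sqrt(5)/2 - 1/2) + 2*(-3/2 - sqrt(5)/2)*conj(-sqrt(5)/2 - 1/2) + 2*(3/2 - sqrt(5)/2)*conj(-1/2 + sqrt(5)/2) + 5*(0)*conj(0) + 5*(0)*conj(0)]
      = (1/20)[(8) + (-8) + (4 - 2*sqrt(5)) + (-2*sqrt(5) - 4) + (4 + 2*sqrt(5)) + (-4 + 2*sqrt(5)) + (0) + (0)] = 0/20 = 0
  <chi_7*chi_6, chi_7> = (1/20)[1*(4)*conj(2) + 1*(-4)*conj(-2) + 2*(-3/2 + sqrt(5)/2)*conj(1/2 - sqrt(5)/2) + 2*(sqrt(5)/2 + 3/2)*conj(-sqrt(5)/2 - 1/2) + 2*(-3/2 - sqrt(5)/2)*conj(1/2 + sqrt(5)/2) + 2*(3/2 - sqrt(5)/2)*conj(-1/2 + sqrt(5)/2) + 5*(0)*conj(0) + 5*(0)*conj(0)]
      = (1/20)[(8) + (8) + (-4 + 2*sqrt(5)) + (-2*sqrt(5) - 4) + (-2*sqrt(5) - 4) + (-4 + 2*sqrt(5)) + (0) + (0)] = 0/20 = 0
  <chi_7*chi_6, chi_8> = (1/20)[1*(4)*conj(2) + 1*(-4)*conj(2) + 2*(-3/2 + sqrt(5)/2)*conj(-sqrt(5)/2 - 1/2) + 2*(sqrt(5)/2 + 3/2)*conj(-1/2 + sqrt(5)/2) + 2*(-3/2 - sqrt(5)/2)*conj(-1/2 + sqrt(5)/2) + 2*(3/2 - sqrt(5)/2)*conj(-sqrt(5)/2 - 1/2) + 5*(0)*conj(0) + 5*(0)*conj(0)]
      = (1/20)[(8) + (-8) + (-1 + sqrt(5)) + (1 + sqrt(5)) + (-sqrt(5) - 1) + (1 - sqrt(5)) + (0) + (0)] = 0/20 = 0
Hence the multiplicities are chi_3: 1, chi_4: 1, chi_5: 1. Dimension check: dim(chi_7)*dim(chi_6) = 2*2 = 4 and sum (mult * dim) = 1*1 + 1*1 + 1*2 = 4.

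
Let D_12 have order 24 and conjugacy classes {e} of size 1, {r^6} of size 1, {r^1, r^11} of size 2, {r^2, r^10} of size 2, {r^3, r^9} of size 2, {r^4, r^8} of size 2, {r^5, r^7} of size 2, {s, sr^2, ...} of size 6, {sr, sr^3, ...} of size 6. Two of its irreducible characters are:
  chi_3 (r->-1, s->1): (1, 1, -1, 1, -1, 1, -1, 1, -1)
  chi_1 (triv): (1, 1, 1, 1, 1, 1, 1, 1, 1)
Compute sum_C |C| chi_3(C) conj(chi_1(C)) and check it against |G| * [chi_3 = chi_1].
Sum = 0; so <chi_3, chi_1> = 0 (distinct irreducibles are orthogonal).

Derivation: Compute term by term over conjugacy classes (|C| * chi_3(C) * conj(chi_1(C))):
  1*(1)*conj(1) + 1*(1)*conj(1) + 2*(-1)*conj(1) + 2*(1)*conj(1) + 2*(-1)*conj(1) + 2*(1)*conj(1) + 2*(-1)*conj(1) + 6*(1)*conj(1) + 6*(-1)*conj(1)
  = (1) + (1) + (-2) + (2) + (-2) + (2) + (-2) + (6) + (-6)
  = 0.
Dividing by |G| = 24 gives 0/24 = 0, matching the row-orthogonality relation <chi_3, chi_1> = [chi_3 = chi_1].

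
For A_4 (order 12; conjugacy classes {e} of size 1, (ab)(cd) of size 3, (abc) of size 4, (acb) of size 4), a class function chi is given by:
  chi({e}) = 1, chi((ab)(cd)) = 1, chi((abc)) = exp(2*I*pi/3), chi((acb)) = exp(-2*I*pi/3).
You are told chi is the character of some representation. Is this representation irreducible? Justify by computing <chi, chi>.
Irreducible: <chi, chi> = 1.

Justification: <chi, chi> = (1/|G|) sum_C |C| * |chi(C)|^2 = (1/12)[1*|1|^2 + 3*|1|^2 + 4*|exp(2*I*pi/3)|^2 + 4*|exp(-2*I*pi/3)|^2]
  = (1/12)[(1) + (3) + (4) + (4)] = 12/12 = 1.
(Exp terms are combined using exp(i*s)*conj(exp(i*t)) = exp(i*(s-t)), and sums of them are collapsed using the identity that for every m > 1 the m distinct m-th roots of unity sum to 0, e.g. 1 + exp(2*I*pi/3) + exp(-2*I*pi/3) = 0.)
A character is irreducible iff <chi, chi> = 1, so this representation is irreducible.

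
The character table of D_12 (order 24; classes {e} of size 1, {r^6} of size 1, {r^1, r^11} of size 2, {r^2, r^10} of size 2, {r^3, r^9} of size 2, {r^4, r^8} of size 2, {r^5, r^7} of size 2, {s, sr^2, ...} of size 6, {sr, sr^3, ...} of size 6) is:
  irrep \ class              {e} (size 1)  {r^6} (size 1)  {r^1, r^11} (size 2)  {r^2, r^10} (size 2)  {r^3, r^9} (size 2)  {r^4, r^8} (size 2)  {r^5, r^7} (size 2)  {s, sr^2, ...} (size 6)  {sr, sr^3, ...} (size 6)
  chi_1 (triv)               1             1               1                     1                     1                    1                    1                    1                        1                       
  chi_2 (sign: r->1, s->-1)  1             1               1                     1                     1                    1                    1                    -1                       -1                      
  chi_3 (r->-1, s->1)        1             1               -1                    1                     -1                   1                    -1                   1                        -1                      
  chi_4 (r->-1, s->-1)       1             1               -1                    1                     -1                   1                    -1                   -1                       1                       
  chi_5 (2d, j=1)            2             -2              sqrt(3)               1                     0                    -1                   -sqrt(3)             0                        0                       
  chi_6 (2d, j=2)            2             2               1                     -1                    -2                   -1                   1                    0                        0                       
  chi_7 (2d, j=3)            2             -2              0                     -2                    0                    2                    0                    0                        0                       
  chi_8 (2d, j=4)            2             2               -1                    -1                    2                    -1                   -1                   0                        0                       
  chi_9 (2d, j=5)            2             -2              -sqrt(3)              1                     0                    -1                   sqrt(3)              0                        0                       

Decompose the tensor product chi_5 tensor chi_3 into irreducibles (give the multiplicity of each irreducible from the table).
chi_5 tensor chi_3 = chi_9 (all other irreducibles have multiplicity 0).

Why: The character of a tensor product is the pointwise product (chi_5 * chi_3)(C) = chi_5(C) * chi_3(C):
  {e}: (2)*(1), {r^6}: (-2)*(1), {r^1, r^11}: (sqrt(3))*(-1), {r^2, r^10}: (1)*(1), {r^3, r^9}: (0)*(-1), {r^4, r^8}: (-1)*(1), {r^5, r^7}: (-sqrt(3))*(-1), {s, sr^2, ...}: (0)*(1), {sr, sr^3, ...}: (0)*(-1)
so (chi_5 * chi_3) takes values
  {e} -> 2, {r^6} -> -2, {r^1, r^11} -> -sqrt(3), {r^2, r^10} -> 1, {r^3, r^9} -> 0, {r^4, r^8} -> -1, {r^5, r^7} -> sqrt(3), {s, sr^2, ...} -> 0, {sr, sr^3, ...} -> 0.
Now take the inner product of this character with each irreducible chi from the table, <chi_5*chi_3, chi> = (1/24) sum_C |C| (chi_5*chi_3)(C) conj(chi(C)):
  <chi_5*chi_3, chi_1> = (1/24)[1*(2)*conj(1) + 1*(-2)*conj(1) + 2*(-sqrt(3))*conj(1) + 2*(1)*conj(1) + 2*(0)*conj(1) + 2*(-1)*conj(1) + 2*(sqrt(3))*conj(1) + 6*(0)*conj(1) + 6*(0)*conj(1)]
      = (1/24)[(2) + (-2) + (-2*sqrt(3)) + (2) + (0) + (-2) + (2*sqrt(3)) + (0) + (0)] = 0/24 = 0
  <chi_5*chi_3, chi_2> = (1/24)[1*(2)*conj(1) + 1*(-2)*conj(1) + 2*(-sqrt(3))*conj(1) + 2*(1)*conj(1) + 2*(0)*conj(1) + 2*(-1)*conj(1) + 2*(sqrt(3))*conj(1) + 6*(0)*conj(-1) + 6*(0)*conj(-1)]
      = (1/24)[(2) + (-2) + (-2*sqrt(3)) + (2) + (0) + (-2) + (2*sqrt(3)) + (0) + (0)] = 0/24 = 0
  <chi_5*chi_3, chi_3> = (1/24)[1*(2)*conj(1) + 1*(-2)*conj(1) + 2*(-sqrt(3))*conj(-1) + 2*(1)*conj(1) + 2*(0)*conj(-1) + 2*(-1)*conj(1) + 2*(sqrt(3))*conj(-1) + 6*(0)*conj(1) + 6*(0)*conj(-1)]
      = (1/24)[(2) + (-2) + (2*sqrt(3)) + (2) + (0) + (-2) + (-2*sqrt(3)) + (0) + (0)] = 0/24 = 0
  <chi_5*chi_3, chi_4> = (1/24)[1*(2)*conj(1) + 1*(-2)*conj(1) + 2*(-sqrt(3))*conj(-1) + 2*(1)*conj(1) + 2*(0)*conj(-1) + 2*(-1)*conj(1) + 2*(sqrt(3))*conj(-1) + 6*(0)*conj(-1) + 6*(0)*conj(1)]
      = (1/24)[(2) + (-2) + (2*sqrt(3)) + (2) + (0) + (-2) + (-2*sqrt(3)) + (0) + (0)] = 0/24 = 0
  <chi_5*chi_3, chi_5> = (1/24)[1*(2)*conj(2) + 1*(-2)*conj(-2) + 2*(-sqrt(3))*conj(sqrt(3)) + 2*(1)*conj(1) + 2*(0)*conj(0) + 2*(-1)*conj(-1) + 2*(sqrt(3))*conj(-sqrt(3)) + 6*(0)*conj(0) + 6*(0)*conj(0)]
      = (1/24)[(4) + (4) + (-6) + (2) + (0) + (2) + (-6) + (0) + (0)] = 0/24 = 0
  <chi_5*chi_3, chi_6> = (1/24)[1*(2)*conj(2) + 1*(-2)*conj(2) + 2*(-sqrt(3))*conj(1) + 2*(1)*conj(-1) + 2*(0)*conj(-2) + 2*(-1)*conj(-1) + 2*(sqrt(3))*conj(1) + 6*(0)*conj(0) + 6*(0)*conj(0)]
      = (1/24)[(4) + (-4) + (-2*sqrt(3)) + (-2) + (0) + (2) + (2*sqrt(3)) + (0) + (0)] = 0/24 = 0
  <chi_5*chi_3, chi_7> = (1/24)[1*(2)*conj(2) + 1*(-2)*conj(-2) + 2*(-sqrt(3))*conj(0) + 2*(1)*conj(-2) + 2*(0)*conj(0) + 2*(-1)*conj(2) + 2*(sqrt(3))*conj(0) + 6*(0)*conj(0) + 6*(0)*conj(0)]
      = (1/24)[(4) + (4) + (0) + (-4) + (0) + (-4) + (0) + (0) + (0)] = 0/24 = 0
  <chi_5*chi_3, chi_8> = (1/24)[1*(2)*conj(2) + 1*(-2)*conj(2) + 2*(-sqrt(3))*conj(-1) + 2*(1)*conj(-1) + 2*(0)*conj(2) + 2*(-1)*conj(-1) + 2*(sqrt(3))*conj(-1) + 6*(0)*conj(0) + 6*(0)*conj(0)]
      = (1/24)[(4) + (-4) + (2*sqrt(3)) + (-2) + (0) + (2) + (-2*sqrt(3)) + (0) + (0)] = 0/24 = 0
  <chi_5*chi_3, chi_9> = (1/24)[1*(2)*conj(2) + 1*(-2)*conj(-2) + 2*(-sqrt(3))*conj(-sqrt(3)) + 2*(1)*conj(1) + 2*(0)*conj(0) + 2*(-1)*conj(-1) + 2*(sqrt(3))*conj(sqrt(3)) + 6*(0)*conj(0) + 6*(0)*conj(0)]
      = (1/24)[(4) + (4) + (6) + (2) + (0) + (2) + (6) + (0) + (0)] = 24/24 = 1
Hence the multiplicities are chi_9: 1. Dimension check: dim(chi_5)*dim(chi_3) = 2*1 = 2 and sum (mult * dim) = 1*2 = 2.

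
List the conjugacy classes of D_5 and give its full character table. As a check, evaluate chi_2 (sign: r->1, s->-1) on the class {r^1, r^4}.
Conjugacy classes: {e} of size 1, {r^1, r^4} of size 2, {r^2, r^3} of size 2, {s, sr, ..., sr^4} of size 5.
Character table:
  irrep \ class              {e} (size 1)  {r^1, r^4} (size 2)  {r^2, r^3} (size 2)  {s, sr, ..., sr^4} (size 5)
  chi_1 (triv)               1             1                    1                    1                          
  chi_2 (sign: r->1, s->-1)  1             1                    1                    -1                         
  chi_3 (2d, j=1)            2             -1/2 + sqrt(5)/2     -sqrt(5)/2 - 1/2     0                          
  chi_4 (2d, j=2)            2             -sqrt(5)/2 - 1/2     -1/2 + sqrt(5)/2     0                          

Spot check: chi_2 (sign: r->1, s->-1) on {r^1, r^4} = 1.

Explanation: D_5 has order 2*5 = 10 with 4 conjugacy classes, hence 4 irreducibles. Sum of squared dims 1 + 1 + 4 + 4 = 10 = |G|. Linear characters come from the abelianisation; the 2-dimensional irreps have character r^k -> 2*cos(2*pi*j*k/5), reflections -> 0.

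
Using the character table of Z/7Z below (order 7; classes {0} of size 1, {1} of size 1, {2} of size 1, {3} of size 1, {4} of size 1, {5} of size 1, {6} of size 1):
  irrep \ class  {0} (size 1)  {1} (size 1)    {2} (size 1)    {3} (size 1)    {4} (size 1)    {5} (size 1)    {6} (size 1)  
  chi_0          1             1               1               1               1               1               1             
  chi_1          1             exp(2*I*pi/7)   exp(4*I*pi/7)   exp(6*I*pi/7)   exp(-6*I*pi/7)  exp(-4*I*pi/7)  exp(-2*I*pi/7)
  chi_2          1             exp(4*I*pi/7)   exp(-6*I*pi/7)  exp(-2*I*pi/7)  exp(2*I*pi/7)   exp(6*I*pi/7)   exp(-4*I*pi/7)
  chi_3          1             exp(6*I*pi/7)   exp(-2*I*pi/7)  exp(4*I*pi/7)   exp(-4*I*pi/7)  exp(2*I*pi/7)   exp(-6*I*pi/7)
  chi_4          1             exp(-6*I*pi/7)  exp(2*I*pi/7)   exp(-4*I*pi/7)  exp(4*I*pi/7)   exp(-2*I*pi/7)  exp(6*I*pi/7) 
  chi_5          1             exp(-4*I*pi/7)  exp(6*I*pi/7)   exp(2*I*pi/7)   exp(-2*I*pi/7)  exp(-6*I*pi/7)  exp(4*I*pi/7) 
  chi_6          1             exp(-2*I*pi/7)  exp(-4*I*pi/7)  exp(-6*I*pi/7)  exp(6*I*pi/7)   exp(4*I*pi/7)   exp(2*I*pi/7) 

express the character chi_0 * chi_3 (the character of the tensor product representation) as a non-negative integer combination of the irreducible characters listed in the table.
chi_0 tensor chi_3 = chi_3 (all other irreducibles have multiplicity 0).

Working: The character of a tensor product is the pointwise product (chi_0 * chi_3)(C) = chi_0(C) * chi_3(C):
  {0}: (1)*(1), {1}: (1)*(exp(6*I*pi/7)), {2}: (1)*(exp(-2*I*pi/7)), {3}: (1)*(exp(4*I*pi/7)), {4}: (1)*(exp(-4*I*pi/7)), {5}: (1)*(exp(2*I*pi/7)), {6}: (1)*(exp(-6*I*pi/7))
so (chi_0 * chi_3) takes values
  {0} -> 1, {1} -> exp(6*I*pi/7), {2} -> exp(-2*I*pi/7), {3} -> exp(4*I*pi/7), {4} -> exp(-4*I*pi/7), {5} -> exp(2*I*pi/7), {6} -> exp(-6*I*pi/7).
Now take the inner product of this character with each irreducible chi from the table, <chi_0*chi_3, chi> = (1/7) sum_C |C| (chi_0*chi_3)(C) conj(chi(C)):
  <chi_0*chi_3, chi_0> = (1/7)[1*(1)*conj(1) + 1*(exp(6*I*pi/7))*conj(1) + 1*(exp(-2*I*pi/7))*conj(1) + 1*(exp(4*I*pi/7))*conj(1) + 1*(exp(-4*I*pi/7))*conj(1) + 1*(exp(2*I*pi/7))*conj(1) + 1*(exp(-6*I*pi/7))*conj(1)]
      = (1/7)[(1) + (exp(6*I*pi/7)) + (exp(-2*I*pi/7)) + (exp(4*I*pi/7)) + (exp(-4*I*pi/7)) + (exp(2*I*pi/7)) + (exp(-6*I*pi/7))] = 0/7 = 0
  <chi_0*chi_3, chi_1> = (1/7)[1*(1)*conj(1) + 1*(exp(6*I*pi/7))*conj(exp(2*I*pi/7)) + 1*(exp(-2*I*pi/7))*conj(exp(4*I*pi/7)) + 1*(exp(4*I*pi/7))*conj(exp(6*I*pi/7)) + 1*(exp(-4*I*pi/7))*conj(exp(-6*I*pi/7)) + 1*(exp(2*I*pi/7))*conj(exp(-4*I*pi/7)) + 1*(exp(-6*I*pi/7))*conj(exp(-2*I*pi/7))]
      = (1/7)[(1) + (exp(4*I*pi/7)) + (exp(-6*I*pi/7)) + (exp(-2*I*pi/7)) + (exp(2*I*pi/7)) + (exp(6*I*pi/7)) + (exp(-4*I*pi/7))] = 0/7 = 0
  <chi_0*chi_3, chi_2> = (1/7)[1*(1)*conj(1) + 1*(exp(6*I*pi/7))*conj(exp(4*I*pi/7)) + 1*(exp(-2*I*pi/7))*conj(exp(-6*I*pi/7)) + 1*(exp(4*I*pi/7))*conj(exp(-2*I*pi/7)) + 1*(exp(-4*I*pi/7))*conj(exp(2*I*pi/7)) + 1*(exp(2*I*pi/7))*conj(exp(6*I*pi/7)) + 1*(exp(-6*I*pi/7))*conj(exp(-4*I*pi/7))]
      = (1/7)[(1) + (exp(2*I*pi/7)) + (exp(4*I*pi/7)) + (exp(6*I*pi/7)) + (exp(-6*I*pi/7)) + (exp(-4*I*pi/7)) + (exp(-2*I*pi/7))] = 0/7 = 0
  <chi_0*chi_3, chi_3> = (1/7)[1*(1)*conj(1) + 1*(exp(6*I*pi/7))*conj(exp(6*I*pi/7)) + 1*(exp(-2*I*pi/7))*conj(exp(-2*I*pi/7)) + 1*(exp(4*I*pi/7))*conj(exp(4*I*pi/7)) + 1*(exp(-4*I*pi/7))*conj(exp(-4*I*pi/7)) + 1*(exp(2*I*pi/7))*conj(exp(2*I*pi/7)) + 1*(exp(-6*I*pi/7))*conj(exp(-6*I*pi/7))]
      = (1/7)[(1) + (1) + (1) + (1) + (1) + (1) + (1)] = 7/7 = 1
  <chi_0*chi_3, chi_4> = (1/7)[1*(1)*conj(1) + 1*(exp(6*I*pi/7))*conj(exp(-6*I*pi/7)) + 1*(exp(-2*I*pi/7))*conj(exp(2*I*pi/7)) + 1*(exp(4*I*pi/7))*conj(exp(-4*I*pi/7)) + 1*(exp(-4*I*pi/7))*conj(exp(4*I*pi/7)) + 1*(exp(2*I*pi/7))*conj(exp(-2*I*pi/7)) + 1*(exp(-6*I*pi/7))*conj(exp(6*I*pi/7))]
      = (1/7)[(1) + (exp(-2*I*pi/7)) + (exp(-4*I*pi/7)) + (exp(-6*I*pi/7)) + (exp(6*I*pi/7)) + (exp(4*I*pi/7)) + (exp(2*I*pi/7))] = 0/7 = 0
  <chi_0*chi_3, chi_5> = (1/7)[1*(1)*conj(1) + 1*(exp(6*I*pi/7))*conj(exp(-4*I*pi/7)) + 1*(exp(-2*I*pi/7))*conj(exp(6*I*pi/7)) + 1*(exp(4*I*pi/7))*conj(exp(2*I*pi/7)) + 1*(exp(-4*I*pi/7))*conj(exp(-2*I*pi/7)) + 1*(exp(2*I*pi/7))*conj(exp(-6*I*pi/7)) + 1*(exp(-6*I*pi/7))*conj(exp(4*I*pi/7))]
      = (1/7)[(1) + (exp(-4*I*pi/7)) + (exp(6*I*pi/7)) + (exp(2*I*pi/7)) + (exp(-2*I*pi/7)) + (exp(-6*I*pi/7)) + (exp(4*I*pi/7))] = 0/7 = 0
  <chi_0*chi_3, chi_6> = (1/7)[1*(1)*conj(1) + 1*(exp(6*I*pi/7))*conj(exp(-2*I*pi/7)) + 1*(exp(-2*I*pi/7))*conj(exp(-4*I*pi/7)) + 1*(exp(4*I*pi/7))*conj(exp(-6*I*pi/7)) + 1*(exp(-4*I*pi/7))*conj(exp(6*I*pi/7)) + 1*(exp(2*I*pi/7))*conj(exp(4*I*pi/7)) + 1*(exp(-6*I*pi/7))*conj(exp(2*I*pi/7))]
      = (1/7)[(1) + (exp(-6*I*pi/7)) + (exp(2*I*pi/7)) + (exp(-4*I*pi/7)) + (exp(4*I*pi/7)) + (exp(-2*I*pi/7)) + (exp(6*I*pi/7))] = 0/7 = 0
(Exp terms are combined using exp(i*s)*conj(exp(i*t)) = exp(i*(s-t)), and sums of them are collapsed using the identity that for every m > 1 the m distinct m-th roots of unity sum to 0, e.g. 1 + exp(2*I*pi/3) + exp(-2*I*pi/3) = 0.)
Hence the multiplicities are chi_3: 1. Dimension check: dim(chi_0)*dim(chi_3) = 1*1 = 1 and sum (mult * dim) = 1*1 = 1.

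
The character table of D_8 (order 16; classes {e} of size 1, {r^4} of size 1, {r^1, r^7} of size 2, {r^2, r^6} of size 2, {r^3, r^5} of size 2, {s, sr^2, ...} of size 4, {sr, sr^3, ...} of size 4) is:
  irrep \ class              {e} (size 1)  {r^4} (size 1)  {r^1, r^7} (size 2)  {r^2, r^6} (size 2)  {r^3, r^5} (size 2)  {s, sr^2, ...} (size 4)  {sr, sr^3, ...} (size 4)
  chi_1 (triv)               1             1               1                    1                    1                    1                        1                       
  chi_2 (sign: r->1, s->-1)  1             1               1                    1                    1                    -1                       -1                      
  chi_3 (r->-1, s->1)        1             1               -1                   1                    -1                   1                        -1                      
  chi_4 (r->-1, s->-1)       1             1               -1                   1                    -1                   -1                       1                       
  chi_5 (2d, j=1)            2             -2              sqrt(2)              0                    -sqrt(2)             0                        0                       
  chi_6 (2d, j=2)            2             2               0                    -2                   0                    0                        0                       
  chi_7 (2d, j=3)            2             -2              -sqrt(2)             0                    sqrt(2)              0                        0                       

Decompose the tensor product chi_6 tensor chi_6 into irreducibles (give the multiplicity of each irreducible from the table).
chi_6 tensor chi_6 = chi_1 + chi_2 + chi_3 + chi_4 (all other irreducibles have multiplicity 0).

Reasoning: The character of a tensor product is the pointwise product (chi_6 * chi_6)(C) = chi_6(C) * chi_6(C):
  {e}: (2)*(2), {r^4}: (2)*(2), {r^1, r^7}: (0)*(0), {r^2, r^6}: (-2)*(-2), {r^3, r^5}: (0)*(0), {s, sr^2, ...}: (0)*(0), {sr, sr^3, ...}: (0)*(0)
so (chi_6 * chi_6) takes values
  {e} -> 4, {r^4} -> 4, {r^1, r^7} -> 0, {r^2, r^6} -> 4, {r^3, r^5} -> 0, {s, sr^2, ...} -> 0, {sr, sr^3, ...} -> 0.
Now take the inner product of this character with each irreducible chi from the table, <chi_6*chi_6, chi> = (1/16) sum_C |C| (chi_6*chi_6)(C) conj(chi(C)):
  <chi_6*chi_6, chi_1> = (1/16)[1*(4)*conj(1) + 1*(4)*conj(1) + 2*(0)*conj(1) + 2*(4)*conj(1) + 2*(0)*conj(1) + 4*(0)*conj(1) + 4*(0)*conj(1)]
      = (1/16)[(4) + (4) + (0) + (8) + (0) + (0) + (0)] = 16/16 = 1
  <chi_6*chi_6, chi_2> = (1/16)[1*(4)*conj(1) + 1*(4)*conj(1) + 2*(0)*conj(1) + 2*(4)*conj(1) + 2*(0)*conj(1) + 4*(0)*conj(-1) + 4*(0)*conj(-1)]
      = (1/16)[(4) + (4) + (0) + (8) + (0) + (0) + (0)] = 16/16 = 1
  <chi_6*chi_6, chi_3> = (1/16)[1*(4)*conj(1) + 1*(4)*conj(1) + 2*(0)*conj(-1) + 2*(4)*conj(1) + 2*(0)*conj(-1) + 4*(0)*conj(1) + 4*(0)*conj(-1)]
      = (1/16)[(4) + (4) + (0) + (8) + (0) + (0) + (0)] = 16/16 = 1
  <chi_6*chi_6, chi_4> = (1/16)[1*(4)*conj(1) + 1*(4)*conj(1) + 2*(0)*conj(-1) + 2*(4)*conj(1) + 2*(0)*conj(-1) + 4*(0)*conj(-1) + 4*(0)*conj(1)]
      = (1/16)[(4) + (4) + (0) + (8) + (0) + (0) + (0)] = 16/16 = 1
  <chi_6*chi_6, chi_5> = (1/16)[1*(4)*conj(2) + 1*(4)*conj(-2) + 2*(0)*conj(sqrt(2)) + 2*(4)*conj(0) + 2*(0)*conj(-sqrt(2)) + 4*(0)*conj(0) + 4*(0)*conj(0)]
      = (1/16)[(8) + (-8) + (0) + (0) + (0) + (0) + (0)] = 0/16 = 0
  <chi_6*chi_6, chi_6> = (1/16)[1*(4)*conj(2) + 1*(4)*conj(2) + 2*(0)*conj(0) + 2*(4)*conj(-2) + 2*(0)*conj(0) + 4*(0)*conj(0) + 4*(0)*conj(0)]
      = (1/16)[(8) + (8) + (0) + (-16) + (0) + (0) + (0)] = 0/16 = 0
  <chi_6*chi_6, chi_7> = (1/16)[1*(4)*conj(2) + 1*(4)*conj(-2) + 2*(0)*conj(-sqrt(2)) + 2*(4)*conj(0) + 2*(0)*conj(sqrt(2)) + 4*(0)*conj(0) + 4*(0)*conj(0)]
      = (1/16)[(8) + (-8) + (0) + (0) + (0) + (0) + (0)] = 0/16 = 0
Hence the multiplicities are chi_1: 1, chi_2: 1, chi_3: 1, chi_4: 1. Dimension check: dim(chi_6)*dim(chi_6) = 2*2 = 4 and sum (mult * dim) = 1*1 + 1*1 + 1*1 + 1*1 = 4.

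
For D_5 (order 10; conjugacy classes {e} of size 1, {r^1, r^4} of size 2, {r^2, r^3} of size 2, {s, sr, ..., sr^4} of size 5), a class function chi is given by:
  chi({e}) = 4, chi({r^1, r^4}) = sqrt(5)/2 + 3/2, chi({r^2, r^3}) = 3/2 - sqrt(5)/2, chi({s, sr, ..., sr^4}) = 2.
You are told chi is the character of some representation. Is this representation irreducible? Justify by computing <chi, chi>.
Not irreducible (reducible): <chi, chi> = 5 > 1.

Why: <chi, chi> = (1/|G|) sum_C |C| * |chi(C)|^2 = (1/10)[1*|4|^2 + 2*|sqrt(5)/2 + 3/2|^2 + 2*|3/2 - sqrt(5)/2|^2 + 5*|2|^2]
  = (1/10)[(16) + (3*sqrt(5) + 7) + (7 - 3*sqrt(5)) + (20)] = 50/10 = 5.
A character is irreducible iff <chi, chi> = 1, so this representation is reducible.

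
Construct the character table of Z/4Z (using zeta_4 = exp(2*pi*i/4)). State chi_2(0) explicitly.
Character table of Z/4Z (irreps indexed chi_0,...,chi_3 with chi_k(m) = zeta_4^(k*m), zeta_4 = exp(2*pi*i/4)):
  irrep \ class  {0} (size 1)  {1} (size 1)  {2} (size 1)  {3} (size 1)
  chi_0          1             1             1             1           
  chi_1          1             I             -1            -I          
  chi_2          1             -1            1             -1          
  chi_3          1             -I            -1            I           

Spot check: chi_2(0) = zeta_4^(2*0) = zeta_4^0 = 1.

Justification: Z/4Z is abelian, so all 4 irreducible complex representations are 1-dimensional. They are given by chi_k(m) = zeta_4^(k*m) for k = 0,...,3. Row orthogonality: sum_m chi_k(m) conj(chi_l(m)) = 4 * [k = l].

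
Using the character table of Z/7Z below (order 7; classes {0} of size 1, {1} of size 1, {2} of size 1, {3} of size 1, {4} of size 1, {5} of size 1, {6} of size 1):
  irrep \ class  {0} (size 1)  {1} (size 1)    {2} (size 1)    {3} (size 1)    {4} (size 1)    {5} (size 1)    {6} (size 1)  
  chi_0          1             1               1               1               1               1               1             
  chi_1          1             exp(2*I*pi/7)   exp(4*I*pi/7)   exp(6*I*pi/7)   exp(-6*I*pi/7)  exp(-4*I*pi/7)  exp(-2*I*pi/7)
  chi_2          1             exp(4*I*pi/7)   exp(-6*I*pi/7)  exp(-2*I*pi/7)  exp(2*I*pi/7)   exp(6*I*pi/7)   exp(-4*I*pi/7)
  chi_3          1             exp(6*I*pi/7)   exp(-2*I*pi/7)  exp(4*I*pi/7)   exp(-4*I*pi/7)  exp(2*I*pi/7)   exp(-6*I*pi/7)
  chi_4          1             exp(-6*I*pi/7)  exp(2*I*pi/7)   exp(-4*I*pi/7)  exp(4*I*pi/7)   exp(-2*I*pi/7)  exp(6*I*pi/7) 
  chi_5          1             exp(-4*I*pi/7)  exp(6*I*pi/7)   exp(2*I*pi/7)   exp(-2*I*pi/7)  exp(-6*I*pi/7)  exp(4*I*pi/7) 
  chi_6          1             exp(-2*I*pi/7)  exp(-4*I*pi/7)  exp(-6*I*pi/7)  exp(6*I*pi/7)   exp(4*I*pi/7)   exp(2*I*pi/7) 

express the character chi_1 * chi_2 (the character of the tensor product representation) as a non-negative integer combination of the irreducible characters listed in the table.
chi_1 tensor chi_2 = chi_3 (all other irreducibles have multiplicity 0).

Reasoning: The character of a tensor product is the pointwise product (chi_1 * chi_2)(C) = chi_1(C) * chi_2(C):
  {0}: (1)*(1), {1}: (exp(2*I*pi/7))*(exp(4*I*pi/7)), {2}: (exp(4*I*pi/7))*(exp(-6*I*pi/7)), {3}: (exp(6*I*pi/7))*(exp(-2*I*pi/7)), {4}: (exp(-6*I*pi/7))*(exp(2*I*pi/7)), {5}: (exp(-4*I*pi/7))*(exp(6*I*pi/7)), {6}: (exp(-2*I*pi/7))*(exp(-4*I*pi/7))
so (chi_1 * chi_2) takes values
  {0} -> 1, {1} -> exp(6*I*pi/7), {2} -> exp(-2*I*pi/7), {3} -> exp(4*I*pi/7), {4} -> exp(-4*I*pi/7), {5} -> exp(2*I*pi/7), {6} -> exp(-6*I*pi/7).
Now take the inner product of this character with each irreducible chi from the table, <chi_1*chi_2, chi> = (1/7) sum_C |C| (chi_1*chi_2)(C) conj(chi(C)):
  <chi_1*chi_2, chi_0> = (1/7)[1*(1)*conj(1) + 1*(exp(6*I*pi/7))*conj(1) + 1*(exp(-2*I*pi/7))*conj(1) + 1*(exp(4*I*pi/7))*conj(1) + 1*(exp(-4*I*pi/7))*conj(1) + 1*(exp(2*I*pi/7))*conj(1) + 1*(exp(-6*I*pi/7))*conj(1)]
      = (1/7)[(1) + (exp(6*I*pi/7)) + (exp(-2*I*pi/7)) + (exp(4*I*pi/7)) + (exp(-4*I*pi/7)) + (exp(2*I*pi/7)) + (exp(-6*I*pi/7))] = 0/7 = 0
  <chi_1*chi_2, chi_1> = (1/7)[1*(1)*conj(1) + 1*(exp(6*I*pi/7))*conj(exp(2*I*pi/7)) + 1*(exp(-2*I*pi/7))*conj(exp(4*I*pi/7)) + 1*(exp(4*I*pi/7))*conj(exp(6*I*pi/7)) + 1*(exp(-4*I*pi/7))*conj(exp(-6*I*pi/7)) + 1*(exp(2*I*pi/7))*conj(exp(-4*I*pi/7)) + 1*(exp(-6*I*pi/7))*conj(exp(-2*I*pi/7))]
      = (1/7)[(1) + (exp(4*I*pi/7)) + (exp(-6*I*pi/7)) + (exp(-2*I*pi/7)) + (exp(2*I*pi/7)) + (exp(6*I*pi/7)) + (exp(-4*I*pi/7))] = 0/7 = 0
  <chi_1*chi_2, chi_2> = (1/7)[1*(1)*conj(1) + 1*(exp(6*I*pi/7))*conj(exp(4*I*pi/7)) + 1*(exp(-2*I*pi/7))*conj(exp(-6*I*pi/7)) + 1*(exp(4*I*pi/7))*conj(exp(-2*I*pi/7)) + 1*(exp(-4*I*pi/7))*conj(exp(2*I*pi/7)) + 1*(exp(2*I*pi/7))*conj(exp(6*I*pi/7)) + 1*(exp(-6*I*pi/7))*conj(exp(-4*I*pi/7))]
      = (1/7)[(1) + (exp(2*I*pi/7)) + (exp(4*I*pi/7)) + (exp(6*I*pi/7)) + (exp(-6*I*pi/7)) + (exp(-4*I*pi/7)) + (exp(-2*I*pi/7))] = 0/7 = 0
  <chi_1*chi_2, chi_3> = (1/7)[1*(1)*conj(1) + 1*(exp(6*I*pi/7))*conj(exp(6*I*pi/7)) + 1*(exp(-2*I*pi/7))*conj(exp(-2*I*pi/7)) + 1*(exp(4*I*pi/7))*conj(exp(4*I*pi/7)) + 1*(exp(-4*I*pi/7))*conj(exp(-4*I*pi/7)) + 1*(exp(2*I*pi/7))*conj(exp(2*I*pi/7)) + 1*(exp(-6*I*pi/7))*conj(exp(-6*I*pi/7))]
      = (1/7)[(1) + (1) + (1) + (1) + (1) + (1) + (1)] = 7/7 = 1
  <chi_1*chi_2, chi_4> = (1/7)[1*(1)*conj(1) + 1*(exp(6*I*pi/7))*conj(exp(-6*I*pi/7)) + 1*(exp(-2*I*pi/7))*conj(exp(2*I*pi/7)) + 1*(exp(4*I*pi/7))*conj(exp(-4*I*pi/7)) + 1*(exp(-4*I*pi/7))*conj(exp(4*I*pi/7)) + 1*(exp(2*I*pi/7))*conj(exp(-2*I*pi/7)) + 1*(exp(-6*I*pi/7))*conj(exp(6*I*pi/7))]
      = (1/7)[(1) + (exp(-2*I*pi/7)) + (exp(-4*I*pi/7)) + (exp(-6*I*pi/7)) + (exp(6*I*pi/7)) + (exp(4*I*pi/7)) + (exp(2*I*pi/7))] = 0/7 = 0
  <chi_1*chi_2, chi_5> = (1/7)[1*(1)*conj(1) + 1*(exp(6*I*pi/7))*conj(exp(-4*I*pi/7)) + 1*(exp(-2*I*pi/7))*conj(exp(6*I*pi/7)) + 1*(exp(4*I*pi/7))*conj(exp(2*I*pi/7)) + 1*(exp(-4*I*pi/7))*conj(exp(-2*I*pi/7)) + 1*(exp(2*I*pi/7))*conj(exp(-6*I*pi/7)) + 1*(exp(-6*I*pi/7))*conj(exp(4*I*pi/7))]
      = (1/7)[(1) + (exp(-4*I*pi/7)) + (exp(6*I*pi/7)) + (exp(2*I*pi/7)) + (exp(-2*I*pi/7)) + (exp(-6*I*pi/7)) + (exp(4*I*pi/7))] = 0/7 = 0
  <chi_1*chi_2, chi_6> = (1/7)[1*(1)*conj(1) + 1*(exp(6*I*pi/7))*conj(exp(-2*I*pi/7)) + 1*(exp(-2*I*pi/7))*conj(exp(-4*I*pi/7)) + 1*(exp(4*I*pi/7))*conj(exp(-6*I*pi/7)) + 1*(exp(-4*I*pi/7))*conj(exp(6*I*pi/7)) + 1*(exp(2*I*pi/7))*conj(exp(4*I*pi/7)) + 1*(exp(-6*I*pi/7))*conj(exp(2*I*pi/7))]
      = (1/7)[(1) + (exp(-6*I*pi/7)) + (exp(2*I*pi/7)) + (exp(-4*I*pi/7)) + (exp(4*I*pi/7)) + (exp(-2*I*pi/7)) + (exp(6*I*pi/7))] = 0/7 = 0
(Exp terms are combined using exp(i*s)*conj(exp(i*t)) = exp(i*(s-t)), and sums of them are collapsed using the identity that for every m > 1 the m distinct m-th roots of unity sum to 0, e.g. 1 + exp(2*I*pi/3) + exp(-2*I*pi/3) = 0.)
Hence the multiplicities are chi_3: 1. Dimension check: dim(chi_1)*dim(chi_2) = 1*1 = 1 and sum (mult * dim) = 1*1 = 1.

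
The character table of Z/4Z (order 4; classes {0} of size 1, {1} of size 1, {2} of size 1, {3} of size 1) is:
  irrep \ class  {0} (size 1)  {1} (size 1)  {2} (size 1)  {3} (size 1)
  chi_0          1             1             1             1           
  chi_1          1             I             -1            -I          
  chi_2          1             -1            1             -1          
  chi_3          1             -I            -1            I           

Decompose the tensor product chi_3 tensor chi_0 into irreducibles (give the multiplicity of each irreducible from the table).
chi_3 tensor chi_0 = chi_3 (all other irreducibles have multiplicity 0).

Proof sketch: The character of a tensor product is the pointwise product (chi_3 * chi_0)(C) = chi_3(C) * chi_0(C):
  {0}: (1)*(1), {1}: (-I)*(1), {2}: (-1)*(1), {3}: (I)*(1)
so (chi_3 * chi_0) takes values
  {0} -> 1, {1} -> -I, {2} -> -1, {3} -> I.
Now take the inner product of this character with each irreducible chi from the table, <chi_3*chi_0, chi> = (1/4) sum_C |C| (chi_3*chi_0)(C) conj(chi(C)):
  <chi_3*chi_0, chi_0> = (1/4)[1*(1)*conj(1) + 1*(-I)*conj(1) + 1*(-1)*conj(1) + 1*(I)*conj(1)]
      = (1/4)[(1) + (-I) + (-1) + (I)] = 0/4 = 0
  <chi_3*chi_0, chi_1> = (1/4)[1*(1)*conj(1) + 1*(-I)*conj(I) + 1*(-1)*conj(-1) + 1*(I)*conj(-I)]
      = (1/4)[(1) + (-1) + (1) + (-1)] = 0/4 = 0
  <chi_3*chi_0, chi_2> = (1/4)[1*(1)*conj(1) + 1*(-I)*conj(-1) + 1*(-1)*conj(1) + 1*(I)*conj(-1)]
      = (1/4)[(1) + (I) + (-1) + (-I)] = 0/4 = 0
  <chi_3*chi_0, chi_3> = (1/4)[1*(1)*conj(1) + 1*(-I)*conj(-I) + 1*(-1)*conj(-1) + 1*(I)*conj(I)]
      = (1/4)[(1) + (1) + (1) + (1)] = 4/4 = 1
(Exp terms are combined using exp(i*s)*conj(exp(i*t)) = exp(i*(s-t)), and sums of them are collapsed using the identity that for every m > 1 the m distinct m-th roots of unity sum to 0, e.g. 1 + exp(2*I*pi/3) + exp(-2*I*pi/3) = 0.)
Hence the multiplicities are chi_3: 1. Dimension check: dim(chi_3)*dim(chi_0) = 1*1 = 1 and sum (mult * dim) = 1*1 = 1.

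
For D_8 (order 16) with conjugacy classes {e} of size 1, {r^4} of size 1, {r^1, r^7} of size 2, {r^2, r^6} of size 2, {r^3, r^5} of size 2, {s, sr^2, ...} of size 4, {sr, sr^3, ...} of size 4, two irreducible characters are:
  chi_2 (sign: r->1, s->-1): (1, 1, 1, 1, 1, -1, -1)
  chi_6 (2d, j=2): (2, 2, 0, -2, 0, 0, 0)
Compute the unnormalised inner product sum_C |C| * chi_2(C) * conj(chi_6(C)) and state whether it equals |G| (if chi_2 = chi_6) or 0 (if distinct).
Sum = 0; so <chi_2, chi_6> = 0 (distinct irreducibles are orthogonal).

Details: Compute term by term over conjugacy classes (|C| * chi_2(C) * conj(chi_6(C))):
  1*(1)*conj(2) + 1*(1)*conj(2) + 2*(1)*conj(0) + 2*(1)*conj(-2) + 2*(1)*conj(0) + 4*(-1)*conj(0) + 4*(-1)*conj(0)
  = (2) + (2) + (0) + (-4) + (0) + (0) + (0)
  = 0.
Dividing by |G| = 16 gives 0/16 = 0, matching the row-orthogonality relation <chi_2, chi_6> = [chi_2 = chi_6].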